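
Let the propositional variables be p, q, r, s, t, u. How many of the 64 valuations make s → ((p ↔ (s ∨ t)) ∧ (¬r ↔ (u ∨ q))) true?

40

Initial set: {(s → ((p ↔ (s ∨ t)) ∧ (¬r ↔ (u ∨ q))))}.
(s → ((p ↔ (s ∨ t)) ∧ (¬r ↔ (u ∨ q)))): β-rule — branch into ¬s  //  ((p ↔ (s ∨ t)) ∧ (¬r ↔ (u ∨ q))).
  branch 1 (add ¬s):
    ○ open, literals {s=0}.
  branch 2 (add ((p ↔ (s ∨ t)) ∧ (¬r ↔ (u ∨ q)))):
    ((p ↔ (s ∨ t)) ∧ (¬r ↔ (u ∨ q))): α-rule — add (p ↔ (s ∨ t)), (¬r ↔ (u ∨ q)).
    (p ↔ (s ∨ t)): β-rule — branch into p, (s ∨ t)  //  ¬p, ¬(s ∨ t).
      branch 2.1 (add p, (s ∨ t)):
        (¬r ↔ (u ∨ q)): β-rule — branch into ¬r, (u ∨ q)  //  ¬¬r, ¬(u ∨ q).
          branch 2.1.1 (add ¬r, (u ∨ q)):
            (s ∨ t): β-rule — branch into s  //  t.
              branch 2.1.1.1 (add s):
                (u ∨ q): β-rule — branch into u  //  q.
                  branch 2.1.1.1.1 (add u):
                    ○ open, literals {p=1, r=0, s=1, u=1}.
                  branch 2.1.1.1.2 (add q):
                    ○ open, literals {p=1, q=1, r=0, s=1}.
              branch 2.1.1.2 (add t):
                (u ∨ q): β-rule — branch into u  //  q.
                  branch 2.1.1.2.1 (add u):
                    ○ open, literals {p=1, r=0, t=1, u=1}.
                  branch 2.1.1.2.2 (add q):
                    ○ open, literals {p=1, q=1, r=0, t=1}.
          branch 2.1.2 (add ¬¬r, ¬(u ∨ q)):
            ¬(u ∨ q): α-rule — add ¬u, ¬q.
            (s ∨ t): β-rule — branch into s  //  t.
              branch 2.1.2.1 (add s):
                ○ open, literals {p=1, q=0, r=1, s=1, u=0}.
              branch 2.1.2.2 (add t):
                ○ open, literals {p=1, q=0, r=1, t=1, u=0}.
      branch 2.2 (add ¬p, ¬(s ∨ t)):
        ¬(s ∨ t): α-rule — add ¬s, ¬t.
        (¬r ↔ (u ∨ q)): β-rule — branch into ¬r, (u ∨ q)  //  ¬¬r, ¬(u ∨ q).
          branch 2.2.1 (add ¬r, (u ∨ q)):
            (u ∨ q): β-rule — branch into u  //  q.
              branch 2.2.1.1 (add u):
                ○ open, literals {p=0, r=0, s=0, t=0, u=1}.
              branch 2.2.1.2 (add q):
                ○ open, literals {p=0, q=1, r=0, s=0, t=0}.
          branch 2.2.2 (add ¬¬r, ¬(u ∨ q)):
            ¬(u ∨ q): α-rule — add ¬u, ¬q.
            ○ open, literals {p=0, q=0, r=1, s=0, t=0, u=0}.
0 branches closed, 10 open.
Each open branch fixes some atoms; the unmentioned ones are free. Counting distinct full assignments: branch {s=0} (p, q, r, t, u) contributes 32 new; branch {p=1, r=0, s=1, u=1} (q, t) contributes 4 new; branch {p=1, q=1, r=0, s=1} (t, u) contributes 2 new; branch {p=1, r=0, t=1, u=1} (q, s) contributes 0 new; branch {p=1, q=1, r=0, t=1} (s, u) contributes 0 new; branch {p=1, q=0, r=1, s=1, u=0} (t) contributes 2 new; branch {p=1, q=0, r=1, t=1, u=0} (s) contributes 0 new; branch {p=0, r=0, s=0, t=0, u=1} (q) contributes 0 new; branch {p=0, q=1, r=0, s=0, t=0} (u) contributes 0 new; branch {p=0, q=0, r=1, s=0, t=0, u=0} (none free) contributes 0 new. Total: 40.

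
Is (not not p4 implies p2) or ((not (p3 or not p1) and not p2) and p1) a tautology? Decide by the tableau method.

Assume the negation and expand:
Initial set: {F ((not not p4 implies p2) or ((not (p3 or not p1) and not p2) and p1))}.
F ((not not p4 implies p2) or ((not (p3 or not p1) and not p2) and p1)): α-rule — add F (not not p4 implies p2), F ((not (p3 or not p1) and not p2) and p1).
F (not not p4 implies p2): α-rule — add T not not p4, F p2.
T not not p4: drop double negation, giving T p4.
F ((not (p3 or not p1) and not p2) and p1): β-rule — branch into F (not (p3 or not p1) and not p2)  //  F p1.
  branch 1 (add F (not (p3 or not p1) and not p2)):
    F (not (p3 or not p1) and not p2): β-rule — branch into F not (p3 or not p1)  //  F not p2.
      branch 1.1 (add F not (p3 or not p1)):
        F not (p3 or not p1): β-rule — branch into T p3  //  T not p1.
          branch 1.1.1 (add T p3):
            ○ open, literals {p2=false, p3=true, p4=true}.
          branch 1.1.2 (add T not p1):
            ○ open, literals {p1=false, p2=false, p4=true}.
      branch 1.2 (add F not p2):
        × closes — contains both p2 and not p2.
  branch 2 (add F p1):
    ○ open, literals {p1=false, p2=false, p4=true}.
1 branch closed, 3 open.
An open branch gives a countermodel: p2=false, p3=true, p4=true (unmentioned atoms arbitrary); under it the original formula is false.

Not valid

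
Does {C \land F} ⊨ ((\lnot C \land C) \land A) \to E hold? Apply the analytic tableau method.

Initial set: {(C \land F); \lnot (((\lnot C \land C) \land A) \to E)}.
(C \land F): α-rule — add C, F.
\lnot (((\lnot C \land C) \land A) \to E): α-rule — add ((\lnot C \land C) \land A), \lnot E.
((\lnot C \land C) \land A): α-rule — add (\lnot C \land C), A.
(\lnot C \land C): α-rule — add \lnot C, C.
× closes — contains both C and \lnot C.
All 1 branch closes.
Every branch closed, so the premises entail the conclusion.

Yes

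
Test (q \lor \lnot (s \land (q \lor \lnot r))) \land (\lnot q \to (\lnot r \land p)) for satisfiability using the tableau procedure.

Satisfiable

Initial set: {((q \lor \lnot (s \land (q \lor \lnot r))) \land (\lnot q \to (\lnot r \land p)))}.
((q \lor \lnot (s \land (q \lor \lnot r))) \land (\lnot q \to (\lnot r \land p))): α-rule — add (q \lor \lnot (s \land (q \lor \lnot r))), (\lnot q \to (\lnot r \land p)).
(q \lor \lnot (s \land (q \lor \lnot r))): β-rule — branch into q  //  \lnot (s \land (q \lor \lnot r)).
  branch 1 (add q):
    (\lnot q \to (\lnot r \land p)): β-rule — branch into \lnot \lnot q  //  (\lnot r \land p).
      branch 1.1 (add \lnot \lnot q):
        ○ open, literals {q=T}.
      branch 1.2 (add (\lnot r \land p)):
        (\lnot r \land p): α-rule — add \lnot r, p.
        ○ open, literals {p=T, q=T, r=F}.
  branch 2 (add \lnot (s \land (q \lor \lnot r))):
    (\lnot q \to (\lnot r \land p)): β-rule — branch into \lnot \lnot q  //  (\lnot r \land p).
      branch 2.1 (add \lnot \lnot q):
        \lnot (s \land (q \lor \lnot r)): β-rule — branch into \lnot s  //  \lnot (q \lor \lnot r).
          branch 2.1.1 (add \lnot s):
            ○ open, literals {q=T, s=F}.
          branch 2.1.2 (add \lnot (q \lor \lnot r)):
            \lnot (q \lor \lnot r): α-rule — add \lnot q, \lnot \lnot r.
            × closes — contains both q and \lnot q.
      branch 2.2 (add (\lnot r \land p)):
        (\lnot r \land p): α-rule — add \lnot r, p.
        \lnot (s \land (q \lor \lnot r)): β-rule — branch into \lnot s  //  \lnot (q \lor \lnot r).
          branch 2.2.1 (add \lnot s):
            ○ open, literals {p=T, r=F, s=F}.
          branch 2.2.2 (add \lnot (q \lor \lnot r)):
            \lnot (q \lor \lnot r): α-rule — add \lnot q, \lnot \lnot r.
            × closes — contains both r and \lnot r.
2 branches closed, 4 open.
An open branch gives a satisfying assignment: q=T.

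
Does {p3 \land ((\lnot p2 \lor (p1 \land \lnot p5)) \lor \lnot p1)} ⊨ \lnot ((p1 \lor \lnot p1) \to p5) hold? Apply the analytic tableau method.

Initial set: {(p3 \land ((\lnot p2 \lor (p1 \land \lnot p5)) \lor \lnot p1)); \lnot \lnot ((p1 \lor \lnot p1) \to p5)}.
(p3 \land ((\lnot p2 \lor (p1 \land \lnot p5)) \lor \lnot p1)): α-rule — add p3, ((\lnot p2 \lor (p1 \land \lnot p5)) \lor \lnot p1).
\lnot \lnot ((p1 \lor \lnot p1) \to p5): β-rule — branch into \lnot (p1 \lor \lnot p1)  //  p5.
  branch 1 (add \lnot (p1 \lor \lnot p1)):
    \lnot (p1 \lor \lnot p1): α-rule — add \lnot p1, \lnot \lnot p1.
    × closes — contains both p1 and \lnot p1.
  branch 2 (add p5):
    ((\lnot p2 \lor (p1 \land \lnot p5)) \lor \lnot p1): β-rule — branch into (\lnot p2 \lor (p1 \land \lnot p5))  //  \lnot p1.
      branch 2.1 (add (\lnot p2 \lor (p1 \land \lnot p5))):
        (\lnot p2 \lor (p1 \land \lnot p5)): β-rule — branch into \lnot p2  //  (p1 \land \lnot p5).
          branch 2.1.1 (add \lnot p2):
            ○ open, literals {p2=F, p3=T, p5=T}.
          branch 2.1.2 (add (p1 \land \lnot p5)):
            (p1 \land \lnot p5): α-rule — add p1, \lnot p5.
            × closes — contains both p5 and \lnot p5.
      branch 2.2 (add \lnot p1):
        ○ open, literals {p1=F, p3=T, p5=T}.
2 branches closed, 2 open.
An open branch gives a countermodel: p2=F, p3=T, p5=T (unmentioned atoms arbitrary); the premises hold there but the conclusion fails.

No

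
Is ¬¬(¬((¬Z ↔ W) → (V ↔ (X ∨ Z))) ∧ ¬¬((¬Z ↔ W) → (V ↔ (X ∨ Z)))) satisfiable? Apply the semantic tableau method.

Initial set: {¬¬(¬((¬Z ↔ W) → (V ↔ (X ∨ Z))) ∧ ¬¬((¬Z ↔ W) → (V ↔ (X ∨ Z))))}.
¬¬(¬((¬Z ↔ W) → (V ↔ (X ∨ Z))) ∧ ¬¬((¬Z ↔ W) → (V ↔ (X ∨ Z)))): drop double negation, giving (¬((¬Z ↔ W) → (V ↔ (X ∨ Z))) ∧ ¬¬((¬Z ↔ W) → (V ↔ (X ∨ Z)))).
(¬((¬Z ↔ W) → (V ↔ (X ∨ Z))) ∧ ¬¬((¬Z ↔ W) → (V ↔ (X ∨ Z)))): α-rule — add ¬((¬Z ↔ W) → (V ↔ (X ∨ Z))), ¬¬((¬Z ↔ W) → (V ↔ (X ∨ Z))).
¬((¬Z ↔ W) → (V ↔ (X ∨ Z))): α-rule — add (¬Z ↔ W), ¬(V ↔ (X ∨ Z)).
¬¬((¬Z ↔ W) → (V ↔ (X ∨ Z))): drop double negation, giving ((¬Z ↔ W) → (V ↔ (X ∨ Z))).
(¬Z ↔ W): β-rule — branch into ¬Z, W  //  ¬¬Z, ¬W.
  branch 1 (add ¬Z, W):
    ¬(V ↔ (X ∨ Z)): β-rule — branch into V, ¬(X ∨ Z)  //  ¬V, (X ∨ Z).
      branch 1.1 (add V, ¬(X ∨ Z)):
        ¬(X ∨ Z): α-rule — add ¬X, ¬Z.
        ((¬Z ↔ W) → (V ↔ (X ∨ Z))): β-rule — branch into ¬(¬Z ↔ W)  //  (V ↔ (X ∨ Z)).
          branch 1.1.1 (add ¬(¬Z ↔ W)):
            ¬(¬Z ↔ W): β-rule — branch into ¬Z, ¬W  //  ¬¬Z, W.
              branch 1.1.1.1 (add ¬Z, ¬W):
                × closes — contains both W and ¬W.
              branch 1.1.1.2 (add ¬¬Z, W):
                × closes — contains both Z and ¬Z.
          branch 1.1.2 (add (V ↔ (X ∨ Z))):
            (V ↔ (X ∨ Z)): β-rule — branch into V, (X ∨ Z)  //  ¬V, ¬(X ∨ Z).
              branch 1.1.2.1 (add V, (X ∨ Z)):
                (X ∨ Z): β-rule — branch into X  //  Z.
                  branch 1.1.2.1.1 (add X):
                    × closes — contains both X and ¬X.
                  branch 1.1.2.1.2 (add Z):
                    × closes — contains both Z and ¬Z.
              branch 1.1.2.2 (add ¬V, ¬(X ∨ Z)):
                × closes — contains both V and ¬V.
      branch 1.2 (add ¬V, (X ∨ Z)):
        ((¬Z ↔ W) → (V ↔ (X ∨ Z))): β-rule — branch into ¬(¬Z ↔ W)  //  (V ↔ (X ∨ Z)).
          branch 1.2.1 (add ¬(¬Z ↔ W)):
            (X ∨ Z): β-rule — branch into X  //  Z.
              branch 1.2.1.1 (add X):
                ¬(¬Z ↔ W): β-rule — branch into ¬Z, ¬W  //  ¬¬Z, W.
                  branch 1.2.1.1.1 (add ¬Z, ¬W):
                    × closes — contains both W and ¬W.
                  branch 1.2.1.1.2 (add ¬¬Z, W):
                    × closes — contains both Z and ¬Z.
              branch 1.2.1.2 (add Z):
                × closes — contains both Z and ¬Z.
          branch 1.2.2 (add (V ↔ (X ∨ Z))):
            (X ∨ Z): β-rule — branch into X  //  Z.
              branch 1.2.2.1 (add X):
                (V ↔ (X ∨ Z)): β-rule — branch into V, (X ∨ Z)  //  ¬V, ¬(X ∨ Z).
                  branch 1.2.2.1.1 (add V, (X ∨ Z)):
                    × closes — contains both V and ¬V.
                  branch 1.2.2.1.2 (add ¬V, ¬(X ∨ Z)):
                    ¬(X ∨ Z): α-rule — add ¬X, ¬Z.
                    × closes — contains both X and ¬X.
              branch 1.2.2.2 (add Z):
                × closes — contains both Z and ¬Z.
  branch 2 (add ¬¬Z, ¬W):
    ¬(V ↔ (X ∨ Z)): β-rule — branch into V, ¬(X ∨ Z)  //  ¬V, (X ∨ Z).
      branch 2.1 (add V, ¬(X ∨ Z)):
        ¬(X ∨ Z): α-rule — add ¬X, ¬Z.
        × closes — contains both Z and ¬Z.
      branch 2.2 (add ¬V, (X ∨ Z)):
        ((¬Z ↔ W) → (V ↔ (X ∨ Z))): β-rule — branch into ¬(¬Z ↔ W)  //  (V ↔ (X ∨ Z)).
          branch 2.2.1 (add ¬(¬Z ↔ W)):
            (X ∨ Z): β-rule — branch into X  //  Z.
              branch 2.2.1.1 (add X):
                ¬(¬Z ↔ W): β-rule — branch into ¬Z, ¬W  //  ¬¬Z, W.
                  branch 2.2.1.1.1 (add ¬Z, ¬W):
                    × closes — contains both Z and ¬Z.
                  branch 2.2.1.1.2 (add ¬¬Z, W):
                    × closes — contains both W and ¬W.
              branch 2.2.1.2 (add Z):
                ¬(¬Z ↔ W): β-rule — branch into ¬Z, ¬W  //  ¬¬Z, W.
                  branch 2.2.1.2.1 (add ¬Z, ¬W):
                    × closes — contains both Z and ¬Z.
                  branch 2.2.1.2.2 (add ¬¬Z, W):
                    × closes — contains both W and ¬W.
          branch 2.2.2 (add (V ↔ (X ∨ Z))):
            (X ∨ Z): β-rule — branch into X  //  Z.
              branch 2.2.2.1 (add X):
                (V ↔ (X ∨ Z)): β-rule — branch into V, (X ∨ Z)  //  ¬V, ¬(X ∨ Z).
                  branch 2.2.2.1.1 (add V, (X ∨ Z)):
                    × closes — contains both V and ¬V.
                  branch 2.2.2.1.2 (add ¬V, ¬(X ∨ Z)):
                    ¬(X ∨ Z): α-rule — add ¬X, ¬Z.
                    × closes — contains both X and ¬X.
              branch 2.2.2.2 (add Z):
                (V ↔ (X ∨ Z)): β-rule — branch into V, (X ∨ Z)  //  ¬V, ¬(X ∨ Z).
                  branch 2.2.2.2.1 (add V, (X ∨ Z)):
                    × closes — contains both V and ¬V.
                  branch 2.2.2.2.2 (add ¬V, ¬(X ∨ Z)):
                    ¬(X ∨ Z): α-rule — add ¬X, ¬Z.
                    × closes — contains both Z and ¬Z.
All 20 branches close.
Every branch closed; the formula is unsatisfiable.

Unsatisfiable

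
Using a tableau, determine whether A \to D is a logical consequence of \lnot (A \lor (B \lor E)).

Yes

Initial set: {T \lnot (A \lor (B \lor E)); F (A \to D)}.
T \lnot (A \lor (B \lor E)): α-rule — add F A, F (B \lor E).
F (A \to D): α-rule — add T A, F D.
× closes — contains both A and \lnot A.
All 1 branch closes.
Every branch closed, so the premises entail the conclusion.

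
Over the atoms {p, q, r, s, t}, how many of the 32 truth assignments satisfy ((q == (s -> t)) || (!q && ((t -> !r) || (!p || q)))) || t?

Initial set: {(((q == (s -> t)) || (!q && ((t -> !r) || (!p || q)))) || t)}.
(((q == (s -> t)) || (!q && ((t -> !r) || (!p || q)))) || t): β-rule — branch into ((q == (s -> t)) || (!q && ((t -> !r) || (!p || q))))  //  t.
  branch 1 (add ((q == (s -> t)) || (!q && ((t -> !r) || (!p || q))))):
    ((q == (s -> t)) || (!q && ((t -> !r) || (!p || q)))): β-rule — branch into (q == (s -> t))  //  (!q && ((t -> !r) || (!p || q))).
      branch 1.1 (add (q == (s -> t))):
        (q == (s -> t)): β-rule — branch into q, (s -> t)  //  !q, !(s -> t).
          branch 1.1.1 (add q, (s -> t)):
            (s -> t): β-rule — branch into !s  //  t.
              branch 1.1.1.1 (add !s):
                ○ open, literals {q=T, s=F}.
              branch 1.1.1.2 (add t):
                ○ open, literals {q=T, t=T}.
          branch 1.1.2 (add !q, !(s -> t)):
            !(s -> t): α-rule — add s, !t.
            ○ open, literals {q=F, s=T, t=F}.
      branch 1.2 (add (!q && ((t -> !r) || (!p || q)))):
        (!q && ((t -> !r) || (!p || q))): α-rule — add !q, ((t -> !r) || (!p || q)).
        ((t -> !r) || (!p || q)): β-rule — branch into (t -> !r)  //  (!p || q).
          branch 1.2.1 (add (t -> !r)):
            (t -> !r): β-rule — branch into !t  //  !r.
              branch 1.2.1.1 (add !t):
                ○ open, literals {q=F, t=F}.
              branch 1.2.1.2 (add !r):
                ○ open, literals {q=F, r=F}.
          branch 1.2.2 (add (!p || q)):
            (!p || q): β-rule — branch into !p  //  q.
              branch 1.2.2.1 (add !p):
                ○ open, literals {p=F, q=F}.
              branch 1.2.2.2 (add q):
                × closes — contains both q and !q.
  branch 2 (add t):
    ○ open, literals {t=T}.
1 branch closed, 7 open.
Each open branch fixes some atoms; the unmentioned ones are free. Counting distinct full assignments: branch {q=T, s=F} (p, r, t) contributes 8 new; branch {q=T, t=T} (p, r, s) contributes 4 new; branch {q=F, s=T, t=F} (p, r) contributes 4 new; branch {q=F, t=F} (p, r, s) contributes 4 new; branch {q=F, r=F} (p, s, t) contributes 4 new; branch {p=F, q=F} (r, s, t) contributes 2 new; branch {t=T} (p, q, r, s) contributes 2 new. Total: 28.

28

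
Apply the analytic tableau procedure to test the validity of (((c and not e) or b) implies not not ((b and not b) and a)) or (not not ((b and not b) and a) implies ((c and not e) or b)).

Assume the negation and expand:
Initial set: {not ((((c and not e) or b) implies not not ((b and not b) and a)) or (not not ((b and not b) and a) implies ((c and not e) or b)))}.
not ((((c and not e) or b) implies not not ((b and not b) and a)) or (not not ((b and not b) and a) implies ((c and not e) or b))): α-rule — add not (((c and not e) or b) implies not not ((b and not b) and a)), not (not not ((b and not b) and a) implies ((c and not e) or b)).
not (((c and not e) or b) implies not not ((b and not b) and a)): α-rule — add ((c and not e) or b), not not not ((b and not b) and a).
not (not not ((b and not b) and a) implies ((c and not e) or b)): α-rule — add not not ((b and not b) and a), not ((c and not e) or b).
not not not ((b and not b) and a): drop double negation, giving not ((b and not b) and a).
not not ((b and not b) and a): drop double negation, giving ((b and not b) and a).
not ((c and not e) or b): α-rule — add not (c and not e), not b.
((b and not b) and a): α-rule — add (b and not b), a.
(b and not b): α-rule — add b, not b.
× closes — contains both b and not b.
All 1 branch closes.
Every branch closed, so the negation is unsatisfiable and the formula is valid.

Valid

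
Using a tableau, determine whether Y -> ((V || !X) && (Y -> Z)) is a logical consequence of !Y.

Yes

Initial set: {!Y; !(Y -> ((V || !X) && (Y -> Z)))}.
!(Y -> ((V || !X) && (Y -> Z))): α-rule — add Y, !((V || !X) && (Y -> Z)).
× closes — contains both Y and !Y.
All 1 branch closes.
Every branch closed, so the premises entail the conclusion.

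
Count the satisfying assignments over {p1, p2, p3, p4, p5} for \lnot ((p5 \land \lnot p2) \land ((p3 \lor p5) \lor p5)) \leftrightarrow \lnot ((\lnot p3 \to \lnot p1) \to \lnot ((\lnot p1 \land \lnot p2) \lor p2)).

Initial set: {(\lnot ((p5 \land \lnot p2) \land ((p3 \lor p5) \lor p5)) \leftrightarrow \lnot ((\lnot p3 \to \lnot p1) \to \lnot ((\lnot p1 \land \lnot p2) \lor p2)))}.
(\lnot ((p5 \land \lnot p2) \land ((p3 \lor p5) \lor p5)) \leftrightarrow \lnot ((\lnot p3 \to \lnot p1) \to \lnot ((\lnot p1 \land \lnot p2) \lor p2))): β-rule — branch into \lnot ((p5 \land \lnot p2) \land ((p3 \lor p5) \lor p5)), \lnot ((\lnot p3 \to \lnot p1) \to \lnot ((\lnot p1 \land \lnot p2) \lor p2))  //  \lnot \lnot ((p5 \land \lnot p2) \land ((p3 \lor p5) \lor p5)), \lnot \lnot ((\lnot p3 \to \lnot p1) \to \lnot ((\lnot p1 \land \lnot p2) \lor p2)).
  branch 1 (add \lnot ((p5 \land \lnot p2) \land ((p3 \lor p5) \lor p5)), \lnot ((\lnot p3 \to \lnot p1) \to \lnot ((\lnot p1 \land \lnot p2) \lor p2))):
    \lnot ((\lnot p3 \to \lnot p1) \to \lnot ((\lnot p1 \land \lnot p2) \lor p2)): α-rule — add (\lnot p3 \to \lnot p1), \lnot \lnot ((\lnot p1 \land \lnot p2) \lor p2).
    \lnot ((p5 \land \lnot p2) \land ((p3 \lor p5) \lor p5)): β-rule — branch into \lnot (p5 \land \lnot p2)  //  \lnot ((p3 \lor p5) \lor p5).
      branch 1.1 (add \lnot (p5 \land \lnot p2)):
        (\lnot p3 \to \lnot p1): β-rule — branch into \lnot \lnot p3  //  \lnot p1.
          branch 1.1.1 (add \lnot \lnot p3):
            \lnot \lnot ((\lnot p1 \land \lnot p2) \lor p2): β-rule — branch into (\lnot p1 \land \lnot p2)  //  p2.
              branch 1.1.1.1 (add (\lnot p1 \land \lnot p2)):
                (\lnot p1 \land \lnot p2): α-rule — add \lnot p1, \lnot p2.
                \lnot (p5 \land \lnot p2): β-rule — branch into \lnot p5  //  \lnot \lnot p2.
                  branch 1.1.1.1.1 (add \lnot p5):
                    ○ open, literals {p1=0, p2=0, p3=1, p5=0}.
                  branch 1.1.1.1.2 (add \lnot \lnot p2):
                    × closes — contains both p2 and \lnot p2.
              branch 1.1.1.2 (add p2):
                \lnot (p5 \land \lnot p2): β-rule — branch into \lnot p5  //  \lnot \lnot p2.
                  branch 1.1.1.2.1 (add \lnot p5):
                    ○ open, literals {p2=1, p3=1, p5=0}.
                  branch 1.1.1.2.2 (add \lnot \lnot p2):
                    ○ open, literals {p2=1, p3=1}.
          branch 1.1.2 (add \lnot p1):
            \lnot \lnot ((\lnot p1 \land \lnot p2) \lor p2): β-rule — branch into (\lnot p1 \land \lnot p2)  //  p2.
              branch 1.1.2.1 (add (\lnot p1 \land \lnot p2)):
                (\lnot p1 \land \lnot p2): α-rule — add \lnot p1, \lnot p2.
                \lnot (p5 \land \lnot p2): β-rule — branch into \lnot p5  //  \lnot \lnot p2.
                  branch 1.1.2.1.1 (add \lnot p5):
                    ○ open, literals {p1=0, p2=0, p5=0}.
                  branch 1.1.2.1.2 (add \lnot \lnot p2):
                    × closes — contains both p2 and \lnot p2.
              branch 1.1.2.2 (add p2):
                \lnot (p5 \land \lnot p2): β-rule — branch into \lnot p5  //  \lnot \lnot p2.
                  branch 1.1.2.2.1 (add \lnot p5):
                    ○ open, literals {p1=0, p2=1, p5=0}.
                  branch 1.1.2.2.2 (add \lnot \lnot p2):
                    ○ open, literals {p1=0, p2=1}.
      branch 1.2 (add \lnot ((p3 \lor p5) \lor p5)):
        \lnot ((p3 \lor p5) \lor p5): α-rule — add \lnot (p3 \lor p5), \lnot p5.
        \lnot (p3 \lor p5): α-rule — add \lnot p3, \lnot p5.
        (\lnot p3 \to \lnot p1): β-rule — branch into \lnot \lnot p3  //  \lnot p1.
          branch 1.2.1 (add \lnot \lnot p3):
            × closes — contains both p3 and \lnot p3.
          branch 1.2.2 (add \lnot p1):
            \lnot \lnot ((\lnot p1 \land \lnot p2) \lor p2): β-rule — branch into (\lnot p1 \land \lnot p2)  //  p2.
              branch 1.2.2.1 (add (\lnot p1 \land \lnot p2)):
                (\lnot p1 \land \lnot p2): α-rule — add \lnot p1, \lnot p2.
                ○ open, literals {p1=0, p2=0, p3=0, p5=0}.
              branch 1.2.2.2 (add p2):
                ○ open, literals {p1=0, p2=1, p3=0, p5=0}.
  branch 2 (add \lnot \lnot ((p5 \land \lnot p2) \land ((p3 \lor p5) \lor p5)), \lnot \lnot ((\lnot p3 \to \lnot p1) \to \lnot ((\lnot p1 \land \lnot p2) \lor p2))):
    \lnot \lnot ((p5 \land \lnot p2) \land ((p3 \lor p5) \lor p5)): α-rule — add (p5 \land \lnot p2), ((p3 \lor p5) \lor p5).
    (p5 \land \lnot p2): α-rule — add p5, \lnot p2.
    \lnot \lnot ((\lnot p3 \to \lnot p1) \to \lnot ((\lnot p1 \land \lnot p2) \lor p2)): β-rule — branch into \lnot (\lnot p3 \to \lnot p1)  //  \lnot ((\lnot p1 \land \lnot p2) \lor p2).
      branch 2.1 (add \lnot (\lnot p3 \to \lnot p1)):
        \lnot (\lnot p3 \to \lnot p1): α-rule — add \lnot p3, \lnot \lnot p1.
        ((p3 \lor p5) \lor p5): β-rule — branch into (p3 \lor p5)  //  p5.
          branch 2.1.1 (add (p3 \lor p5)):
            (p3 \lor p5): β-rule — branch into p3  //  p5.
              branch 2.1.1.1 (add p3):
                × closes — contains both p3 and \lnot p3.
              branch 2.1.1.2 (add p5):
                ○ open, literals {p1=1, p2=0, p3=0, p5=1}.
          branch 2.1.2 (add p5):
            ○ open, literals {p1=1, p2=0, p3=0, p5=1}.
      branch 2.2 (add \lnot ((\lnot p1 \land \lnot p2) \lor p2)):
        \lnot ((\lnot p1 \land \lnot p2) \lor p2): α-rule — add \lnot (\lnot p1 \land \lnot p2), \lnot p2.
        ((p3 \lor p5) \lor p5): β-rule — branch into (p3 \lor p5)  //  p5.
          branch 2.2.1 (add (p3 \lor p5)):
            \lnot (\lnot p1 \land \lnot p2): β-rule — branch into \lnot \lnot p1  //  \lnot \lnot p2.
              branch 2.2.1.1 (add \lnot \lnot p1):
                (p3 \lor p5): β-rule — branch into p3  //  p5.
                  branch 2.2.1.1.1 (add p3):
                    ○ open, literals {p1=1, p2=0, p3=1, p5=1}.
                  branch 2.2.1.1.2 (add p5):
                    ○ open, literals {p1=1, p2=0, p5=1}.
              branch 2.2.1.2 (add \lnot \lnot p2):
                × closes — contains both p2 and \lnot p2.
          branch 2.2.2 (add p5):
            \lnot (\lnot p1 \land \lnot p2): β-rule — branch into \lnot \lnot p1  //  \lnot \lnot p2.
              branch 2.2.2.1 (add \lnot \lnot p1):
                ○ open, literals {p1=1, p2=0, p5=1}.
              branch 2.2.2.2 (add \lnot \lnot p2):
                × closes — contains both p2 and \lnot p2.
6 branches closed, 13 open.
Each open branch fixes some atoms; the unmentioned ones are free. Counting distinct full assignments: branch {p1=0, p2=0, p3=1, p5=0} (p4) contributes 2 new; branch {p2=1, p3=1, p5=0} (p1, p4) contributes 4 new; branch {p2=1, p3=1} (p1, p4, p5) contributes 4 new; branch {p1=0, p2=0, p5=0} (p3, p4) contributes 2 new; branch {p1=0, p2=1, p5=0} (p3, p4) contributes 2 new; branch {p1=0, p2=1} (p3, p4, p5) contributes 2 new; branch {p1=0, p2=0, p3=0, p5=0} (p4) contributes 0 new; branch {p1=0, p2=1, p3=0, p5=0} (p4) contributes 0 new; branch {p1=1, p2=0, p3=0, p5=1} (p4) contributes 2 new; branch {p1=1, p2=0, p3=0, p5=1} (p4) contributes 0 new; branch {p1=1, p2=0, p3=1, p5=1} (p4) contributes 2 new; branch {p1=1, p2=0, p5=1} (p3, p4) contributes 0 new; branch {p1=1, p2=0, p5=1} (p3, p4) contributes 0 new. Total: 20.

20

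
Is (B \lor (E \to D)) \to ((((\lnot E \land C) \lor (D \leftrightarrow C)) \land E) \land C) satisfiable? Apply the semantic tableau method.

Initial set: {((B \lor (E \to D)) \to ((((\lnot E \land C) \lor (D \leftrightarrow C)) \land E) \land C))}.
((B \lor (E \to D)) \to ((((\lnot E \land C) \lor (D \leftrightarrow C)) \land E) \land C)): β-rule — branch into \lnot (B \lor (E \to D))  //  ((((\lnot E \land C) \lor (D \leftrightarrow C)) \land E) \land C).
  branch 1 (add \lnot (B \lor (E \to D))):
    \lnot (B \lor (E \to D)): α-rule — add \lnot B, \lnot (E \to D).
    \lnot (E \to D): α-rule — add E, \lnot D.
    ○ open, literals {B=false, D=false, E=true}.
  branch 2 (add ((((\lnot E \land C) \lor (D \leftrightarrow C)) \land E) \land C)):
    ((((\lnot E \land C) \lor (D \leftrightarrow C)) \land E) \land C): α-rule — add (((\lnot E \land C) \lor (D \leftrightarrow C)) \land E), C.
    (((\lnot E \land C) \lor (D \leftrightarrow C)) \land E): α-rule — add ((\lnot E \land C) \lor (D \leftrightarrow C)), E.
    ((\lnot E \land C) \lor (D \leftrightarrow C)): β-rule — branch into (\lnot E \land C)  //  (D \leftrightarrow C).
      branch 2.1 (add (\lnot E \land C)):
        (\lnot E \land C): α-rule — add \lnot E, C.
        × closes — contains both E and \lnot E.
      branch 2.2 (add (D \leftrightarrow C)):
        (D \leftrightarrow C): β-rule — branch into D, C  //  \lnot D, \lnot C.
          branch 2.2.1 (add D, C):
            ○ open, literals {C=true, D=true, E=true}.
          branch 2.2.2 (add \lnot D, \lnot C):
            × closes — contains both C and \lnot C.
2 branches closed, 2 open.
An open branch gives a satisfying assignment: B=false, D=false, E=true.

Satisfiable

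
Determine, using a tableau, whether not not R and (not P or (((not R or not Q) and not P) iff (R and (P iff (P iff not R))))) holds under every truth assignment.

Assume the negation and expand:
Initial set: {not (not not R and (not P or (((not R or not Q) and not P) iff (R and (P iff (P iff not R))))))}.
not (not not R and (not P or (((not R or not Q) and not P) iff (R and (P iff (P iff not R)))))): β-rule — branch into not not not R  //  not (not P or (((not R or not Q) and not P) iff (R and (P iff (P iff not R))))).
  branch 1 (add not not not R):
    not not not R: drop double negation, giving not R.
    ○ open, literals {R=false}.
  branch 2 (add not (not P or (((not R or not Q) and not P) iff (R and (P iff (P iff not R)))))):
    not (not P or (((not R or not Q) and not P) iff (R and (P iff (P iff not R))))): α-rule — add not not P, not (((not R or not Q) and not P) iff (R and (P iff (P iff not R)))).
    not (((not R or not Q) and not P) iff (R and (P iff (P iff not R)))): β-rule — branch into ((not R or not Q) and not P), not (R and (P iff (P iff not R)))  //  not ((not R or not Q) and not P), (R and (P iff (P iff not R))).
      branch 2.1 (add ((not R or not Q) and not P), not (R and (P iff (P iff not R)))):
        ((not R or not Q) and not P): α-rule — add (not R or not Q), not P.
        × closes — contains both P and not P.
      branch 2.2 (add not ((not R or not Q) and not P), (R and (P iff (P iff not R)))):
        (R and (P iff (P iff not R))): α-rule — add R, (P iff (P iff not R)).
        not ((not R or not Q) and not P): β-rule — branch into not (not R or not Q)  //  not not P.
          branch 2.2.1 (add not (not R or not Q)):
            not (not R or not Q): α-rule — add not not R, not not Q.
            (P iff (P iff not R)): β-rule — branch into P, (P iff not R)  //  not P, not (P iff not R).
              branch 2.2.1.1 (add P, (P iff not R)):
                (P iff not R): β-rule — branch into P, not R  //  not P, not not R.
                  branch 2.2.1.1.1 (add P, not R):
                    × closes — contains both R and not R.
                  branch 2.2.1.1.2 (add not P, not not R):
                    × closes — contains both P and not P.
              branch 2.2.1.2 (add not P, not (P iff not R)):
                × closes — contains both P and not P.
          branch 2.2.2 (add not not P):
            (P iff (P iff not R)): β-rule — branch into P, (P iff not R)  //  not P, not (P iff not R).
              branch 2.2.2.1 (add P, (P iff not R)):
                (P iff not R): β-rule — branch into P, not R  //  not P, not not R.
                  branch 2.2.2.1.1 (add P, not R):
                    × closes — contains both R and not R.
                  branch 2.2.2.1.2 (add not P, not not R):
                    × closes — contains both P and not P.
              branch 2.2.2.2 (add not P, not (P iff not R)):
                × closes — contains both P and not P.
7 branches closed, 1 open.
An open branch gives a countermodel: R=false (unmentioned atoms arbitrary); under it the original formula is false.

Not valid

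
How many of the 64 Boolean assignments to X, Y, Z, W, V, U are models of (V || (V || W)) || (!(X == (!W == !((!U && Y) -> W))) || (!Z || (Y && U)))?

61

Initial set: {((V || (V || W)) || (!(X == (!W == !((!U && Y) -> W))) || (!Z || (Y && U))))}.
((V || (V || W)) || (!(X == (!W == !((!U && Y) -> W))) || (!Z || (Y && U)))): β-rule — branch into (V || (V || W))  //  (!(X == (!W == !((!U && Y) -> W))) || (!Z || (Y && U))).
  branch 1 (add (V || (V || W))):
    (V || (V || W)): β-rule — branch into V  //  (V || W).
      branch 1.1 (add V):
        ○ open, literals {V=true}.
      branch 1.2 (add (V || W)):
        (V || W): β-rule — branch into V  //  W.
          branch 1.2.1 (add V):
            ○ open, literals {V=true}.
          branch 1.2.2 (add W):
            ○ open, literals {W=true}.
  branch 2 (add (!(X == (!W == !((!U && Y) -> W))) || (!Z || (Y && U)))):
    (!(X == (!W == !((!U && Y) -> W))) || (!Z || (Y && U))): β-rule — branch into !(X == (!W == !((!U && Y) -> W)))  //  (!Z || (Y && U)).
      branch 2.1 (add !(X == (!W == !((!U && Y) -> W)))):
        !(X == (!W == !((!U && Y) -> W))): β-rule — branch into X, !(!W == !((!U && Y) -> W))  //  !X, (!W == !((!U && Y) -> W)).
          branch 2.1.1 (add X, !(!W == !((!U && Y) -> W))):
            !(!W == !((!U && Y) -> W)): β-rule — branch into !W, !!((!U && Y) -> W)  //  !!W, !((!U && Y) -> W).
              branch 2.1.1.1 (add !W, !!((!U && Y) -> W)):
                !!((!U && Y) -> W): β-rule — branch into !(!U && Y)  //  W.
                  branch 2.1.1.1.1 (add !(!U && Y)):
                    !(!U && Y): β-rule — branch into !!U  //  !Y.
                      branch 2.1.1.1.1.1 (add !!U):
                        ○ open, literals {U=true, W=false, X=true}.
                      branch 2.1.1.1.1.2 (add !Y):
                        ○ open, literals {W=false, X=true, Y=false}.
                  branch 2.1.1.1.2 (add W):
                    × closes — contains both W and !W.
              branch 2.1.1.2 (add !!W, !((!U && Y) -> W)):
                !((!U && Y) -> W): α-rule — add (!U && Y), !W.
                × closes — contains both W and !W.
          branch 2.1.2 (add !X, (!W == !((!U && Y) -> W))):
            (!W == !((!U && Y) -> W)): β-rule — branch into !W, !((!U && Y) -> W)  //  !!W, !!((!U && Y) -> W).
              branch 2.1.2.1 (add !W, !((!U && Y) -> W)):
                !((!U && Y) -> W): α-rule — add (!U && Y), !W.
                (!U && Y): α-rule — add !U, Y.
                ○ open, literals {U=false, W=false, X=false, Y=true}.
              branch 2.1.2.2 (add !!W, !!((!U && Y) -> W)):
                !!((!U && Y) -> W): β-rule — branch into !(!U && Y)  //  W.
                  branch 2.1.2.2.1 (add !(!U && Y)):
                    !(!U && Y): β-rule — branch into !!U  //  !Y.
                      branch 2.1.2.2.1.1 (add !!U):
                        ○ open, literals {U=true, W=true, X=false}.
                      branch 2.1.2.2.1.2 (add !Y):
                        ○ open, literals {W=true, X=false, Y=false}.
                  branch 2.1.2.2.2 (add W):
                    ○ open, literals {W=true, X=false}.
      branch 2.2 (add (!Z || (Y && U))):
        (!Z || (Y && U)): β-rule — branch into !Z  //  (Y && U).
          branch 2.2.1 (add !Z):
            ○ open, literals {Z=false}.
          branch 2.2.2 (add (Y && U)):
            (Y && U): α-rule — add Y, U.
            ○ open, literals {U=true, Y=true}.
2 branches closed, 11 open.
Each open branch fixes some atoms; the unmentioned ones are free. Counting distinct full assignments: branch {V=true} (X, Y, Z, W, U) contributes 32 new; branch {V=true} (X, Y, Z, W, U) contributes 0 new; branch {W=true} (X, Y, Z, V, U) contributes 16 new; branch {U=true, W=false, X=true} (Y, Z, V) contributes 4 new; branch {W=false, X=true, Y=false} (Z, V, U) contributes 2 new; branch {U=false, W=false, X=false, Y=true} (Z, V) contributes 2 new; branch {U=true, W=true, X=false} (Y, Z, V) contributes 0 new; branch {W=true, X=false, Y=false} (Z, V, U) contributes 0 new; branch {W=true, X=false} (Y, Z, V, U) contributes 0 new; branch {Z=false} (X, Y, W, V, U) contributes 4 new; branch {U=true, Y=true} (X, Z, W, V) contributes 1 new. Total: 61.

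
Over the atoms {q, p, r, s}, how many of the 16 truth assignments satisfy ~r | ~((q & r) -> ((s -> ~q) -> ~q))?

Initial set: {T (~r | ~((q & r) -> ((s -> ~q) -> ~q)))}.
T (~r | ~((q & r) -> ((s -> ~q) -> ~q))): β-rule — branch into T ~r  //  T ~((q & r) -> ((s -> ~q) -> ~q)).
  branch 1 (add T ~r):
    ○ open, literals {r=false}.
  branch 2 (add T ~((q & r) -> ((s -> ~q) -> ~q))):
    T ~((q & r) -> ((s -> ~q) -> ~q)): α-rule — add T (q & r), F ((s -> ~q) -> ~q).
    T (q & r): α-rule — add T q, T r.
    F ((s -> ~q) -> ~q): α-rule — add T (s -> ~q), F ~q.
    T (s -> ~q): β-rule — branch into F s  //  T ~q.
      branch 2.1 (add F s):
        ○ open, literals {q=true, r=true, s=false}.
      branch 2.2 (add T ~q):
        × closes — contains both q and ~q.
1 branch closed, 2 open.
Each open branch fixes some atoms; the unmentioned ones are free. Counting distinct full assignments: branch {r=false} (q, p, s) contributes 8 new; branch {q=true, r=true, s=false} (p) contributes 2 new. Total: 10.

10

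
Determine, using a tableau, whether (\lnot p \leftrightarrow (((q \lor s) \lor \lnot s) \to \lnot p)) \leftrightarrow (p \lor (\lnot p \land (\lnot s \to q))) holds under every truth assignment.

Not valid

Assume the negation and expand:
Initial set: {\lnot ((\lnot p \leftrightarrow (((q \lor s) \lor \lnot s) \to \lnot p)) \leftrightarrow (p \lor (\lnot p \land (\lnot s \to q))))}.
\lnot ((\lnot p \leftrightarrow (((q \lor s) \lor \lnot s) \to \lnot p)) \leftrightarrow (p \lor (\lnot p \land (\lnot s \to q)))): β-rule — branch into (\lnot p \leftrightarrow (((q \lor s) \lor \lnot s) \to \lnot p)), \lnot (p \lor (\lnot p \land (\lnot s \to q)))  //  \lnot (\lnot p \leftrightarrow (((q \lor s) \lor \lnot s) \to \lnot p)), (p \lor (\lnot p \land (\lnot s \to q))).
  branch 1 (add (\lnot p \leftrightarrow (((q \lor s) \lor \lnot s) \to \lnot p)), \lnot (p \lor (\lnot p \land (\lnot s \to q)))):
    \lnot (p \lor (\lnot p \land (\lnot s \to q))): α-rule — add \lnot p, \lnot (\lnot p \land (\lnot s \to q)).
    (\lnot p \leftrightarrow (((q \lor s) \lor \lnot s) \to \lnot p)): β-rule — branch into \lnot p, (((q \lor s) \lor \lnot s) \to \lnot p)  //  \lnot \lnot p, \lnot (((q \lor s) \lor \lnot s) \to \lnot p).
      branch 1.1 (add \lnot p, (((q \lor s) \lor \lnot s) \to \lnot p)):
        \lnot (\lnot p \land (\lnot s \to q)): β-rule — branch into \lnot \lnot p  //  \lnot (\lnot s \to q).
          branch 1.1.1 (add \lnot \lnot p):
            × closes — contains both p and \lnot p.
          branch 1.1.2 (add \lnot (\lnot s \to q)):
            \lnot (\lnot s \to q): α-rule — add \lnot s, \lnot q.
            (((q \lor s) \lor \lnot s) \to \lnot p): β-rule — branch into \lnot ((q \lor s) \lor \lnot s)  //  \lnot p.
              branch 1.1.2.1 (add \lnot ((q \lor s) \lor \lnot s)):
                \lnot ((q \lor s) \lor \lnot s): α-rule — add \lnot (q \lor s), \lnot \lnot s.
                × closes — contains both s and \lnot s.
              branch 1.1.2.2 (add \lnot p):
                ○ open, literals {p=0, q=0, s=0}.
      branch 1.2 (add \lnot \lnot p, \lnot (((q \lor s) \lor \lnot s) \to \lnot p)):
        × closes — contains both p and \lnot p.
  branch 2 (add \lnot (\lnot p \leftrightarrow (((q \lor s) \lor \lnot s) \to \lnot p)), (p \lor (\lnot p \land (\lnot s \to q)))):
    \lnot (\lnot p \leftrightarrow (((q \lor s) \lor \lnot s) \to \lnot p)): β-rule — branch into \lnot p, \lnot (((q \lor s) \lor \lnot s) \to \lnot p)  //  \lnot \lnot p, (((q \lor s) \lor \lnot s) \to \lnot p).
      branch 2.1 (add \lnot p, \lnot (((q \lor s) \lor \lnot s) \to \lnot p)):
        \lnot (((q \lor s) \lor \lnot s) \to \lnot p): α-rule — add ((q \lor s) \lor \lnot s), \lnot \lnot p.
        × closes — contains both p and \lnot p.
      branch 2.2 (add \lnot \lnot p, (((q \lor s) \lor \lnot s) \to \lnot p)):
        (p \lor (\lnot p \land (\lnot s \to q))): β-rule — branch into p  //  (\lnot p \land (\lnot s \to q)).
          branch 2.2.1 (add p):
            (((q \lor s) \lor \lnot s) \to \lnot p): β-rule — branch into \lnot ((q \lor s) \lor \lnot s)  //  \lnot p.
              branch 2.2.1.1 (add \lnot ((q \lor s) \lor \lnot s)):
                \lnot ((q \lor s) \lor \lnot s): α-rule — add \lnot (q \lor s), \lnot \lnot s.
                \lnot (q \lor s): α-rule — add \lnot q, \lnot s.
                × closes — contains both s and \lnot s.
              branch 2.2.1.2 (add \lnot p):
                × closes — contains both p and \lnot p.
          branch 2.2.2 (add (\lnot p \land (\lnot s \to q))):
            (\lnot p \land (\lnot s \to q)): α-rule — add \lnot p, (\lnot s \to q).
            × closes — contains both p and \lnot p.
7 branches closed, 1 open.
An open branch gives a countermodel: p=0, q=0, s=0 (unmentioned atoms arbitrary); under it the original formula is false.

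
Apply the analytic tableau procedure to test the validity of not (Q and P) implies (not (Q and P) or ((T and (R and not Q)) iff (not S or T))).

Assume the negation and expand:
Initial set: {not (not (Q and P) implies (not (Q and P) or ((T and (R and not Q)) iff (not S or T))))}.
not (not (Q and P) implies (not (Q and P) or ((T and (R and not Q)) iff (not S or T)))): α-rule — add not (Q and P), not (not (Q and P) or ((T and (R and not Q)) iff (not S or T))).
not (not (Q and P) or ((T and (R and not Q)) iff (not S or T))): α-rule — add not not (Q and P), not ((T and (R and not Q)) iff (not S or T)).
not not (Q and P): α-rule — add Q, P.
not (Q and P): β-rule — branch into not Q  //  not P.
  branch 1 (add not Q):
    × closes — contains both Q and not Q.
  branch 2 (add not P):
    × closes — contains both P and not P.
All 2 branches close.
Every branch closed, so the negation is unsatisfiable and the formula is valid.

Valid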